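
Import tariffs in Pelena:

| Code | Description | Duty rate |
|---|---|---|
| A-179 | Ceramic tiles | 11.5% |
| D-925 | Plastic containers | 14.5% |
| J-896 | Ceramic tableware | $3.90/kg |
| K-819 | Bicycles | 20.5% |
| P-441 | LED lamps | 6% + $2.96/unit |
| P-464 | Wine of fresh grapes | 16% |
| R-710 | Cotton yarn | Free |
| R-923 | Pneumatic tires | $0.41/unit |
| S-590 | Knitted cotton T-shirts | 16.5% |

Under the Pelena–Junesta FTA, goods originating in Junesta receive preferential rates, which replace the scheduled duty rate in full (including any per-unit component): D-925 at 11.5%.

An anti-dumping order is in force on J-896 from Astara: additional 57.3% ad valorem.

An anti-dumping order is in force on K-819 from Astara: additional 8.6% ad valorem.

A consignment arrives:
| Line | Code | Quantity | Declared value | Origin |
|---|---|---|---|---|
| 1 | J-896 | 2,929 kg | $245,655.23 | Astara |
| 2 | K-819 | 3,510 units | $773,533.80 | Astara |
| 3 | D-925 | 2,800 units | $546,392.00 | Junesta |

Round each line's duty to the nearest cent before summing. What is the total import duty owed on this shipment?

$440,116.97

Line 1 (J-896, Astara, 2,929 kg, $245,655.23):
Base rate for J-896 is $3.90/kg.
Additional duty on J-896 from Astara: +57.3% ad valorem. Applied ad valorem rate = 57.3%.
Duty = $245,655.23 × 57.3% + 2,929 × $3.90 = $152,183.55.
Line 2 (K-819, Astara, 3,510 units, $773,533.80):
Base rate for K-819 is 20.5%.
Additional duty on K-819 from Astara: +8.6%. Applied ad valorem rate: 20.5% + 8.6% = 29.1%.
Duty = $773,533.80 × 29.1% = $225,098.34.
Line 3 (D-925, Junesta, 2,800 units, $546,392.00):
Base rate for D-925 is 14.5%.
Origin Junesta qualifies under the Pelena–Junesta agreement and D-925 is covered: preferential rate 11.5% applies instead.
Duty = $546,392.00 × 11.5% = $62,835.08.
Total = $152,183.55 + $225,098.34 + $62,835.08 = $440,116.97.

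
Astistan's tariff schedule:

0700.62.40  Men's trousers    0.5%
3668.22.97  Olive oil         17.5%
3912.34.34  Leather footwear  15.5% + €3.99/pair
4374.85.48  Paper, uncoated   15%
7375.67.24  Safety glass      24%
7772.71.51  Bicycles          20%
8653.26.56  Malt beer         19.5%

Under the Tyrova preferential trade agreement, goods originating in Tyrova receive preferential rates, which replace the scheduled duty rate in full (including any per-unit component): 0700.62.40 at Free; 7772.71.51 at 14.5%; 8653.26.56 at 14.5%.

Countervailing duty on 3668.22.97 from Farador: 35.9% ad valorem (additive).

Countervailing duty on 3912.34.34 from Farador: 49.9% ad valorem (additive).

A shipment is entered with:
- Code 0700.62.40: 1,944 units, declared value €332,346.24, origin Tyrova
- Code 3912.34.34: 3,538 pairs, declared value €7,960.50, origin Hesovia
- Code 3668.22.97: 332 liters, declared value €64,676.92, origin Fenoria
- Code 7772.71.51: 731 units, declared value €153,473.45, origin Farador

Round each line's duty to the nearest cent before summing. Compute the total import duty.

Line 1 (0700.62.40, Tyrova, 1,944 units, €332,346.24):
Base rate for 0700.62.40 is 0.5%.
Origin Tyrova qualifies under the Astistan–Tyrova agreement and 0700.62.40 is covered: preferential rate Free applies instead.
Duty = €332,346.24 × 0% = €0.00.
Line 2 (3912.34.34, Hesovia, 3,538 pairs, €7,960.50):
Base rate for 3912.34.34 is 15.5% + €3.99/pair.
The additional-duty order on 3912.34.34 targets Farador, not Hesovia; it does not apply.
Duty = €7,960.50 × 15.5% + 3,538 × €3.99 = €15,350.50.
Line 3 (3668.22.97, Fenoria, 332 liters, €64,676.92):
Base rate for 3668.22.97 is 17.5%.
The additional-duty order on 3668.22.97 targets Farador, not Fenoria; it does not apply.
Duty = €64,676.92 × 17.5% = €11,318.46.
Line 4 (7772.71.51, Farador, 731 units, €153,473.45):
Base rate for 7772.71.51 is 20%.
7772.71.51 has an FTA preferential rate, but origin Farador is not Tyrova; base rate stands.
Duty = €153,473.45 × 20% = €30,694.69.
Total = €0.00 + €15,350.50 + €11,318.46 + €30,694.69 = €57,363.65.

€57,363.65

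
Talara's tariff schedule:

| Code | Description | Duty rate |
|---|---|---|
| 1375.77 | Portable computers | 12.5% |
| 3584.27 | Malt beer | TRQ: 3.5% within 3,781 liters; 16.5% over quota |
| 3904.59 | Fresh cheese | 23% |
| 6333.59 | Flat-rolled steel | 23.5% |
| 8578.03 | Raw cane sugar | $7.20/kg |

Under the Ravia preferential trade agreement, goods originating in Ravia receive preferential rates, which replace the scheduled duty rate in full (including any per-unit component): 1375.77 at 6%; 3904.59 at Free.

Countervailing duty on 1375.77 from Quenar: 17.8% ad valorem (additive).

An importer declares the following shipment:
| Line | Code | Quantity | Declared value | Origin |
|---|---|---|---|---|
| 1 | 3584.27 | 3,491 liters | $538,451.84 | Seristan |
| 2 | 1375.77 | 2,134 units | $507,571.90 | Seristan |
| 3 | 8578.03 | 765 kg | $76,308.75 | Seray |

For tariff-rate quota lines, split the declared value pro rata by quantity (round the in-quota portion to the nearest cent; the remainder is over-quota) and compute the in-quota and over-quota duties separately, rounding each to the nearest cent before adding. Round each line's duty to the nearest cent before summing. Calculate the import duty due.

Line 1 (3584.27, Seristan, 3,491 liters, $538,451.84):
Code 3584.27 is under a tariff-rate quota (threshold 3,781 liters). Quantity 3,491 liters is within the quota, so the in-quota rate 3.5% applies to the full value.
Duty = $538,451.84 × 3.5% = $18,845.81.
Line 2 (1375.77, Seristan, 2,134 units, $507,571.90):
Base rate for 1375.77 is 12.5%.
1375.77 has an FTA preferential rate, but origin Seristan is not Ravia; base rate stands.
The additional-duty order on 1375.77 targets Quenar, not Seristan; it does not apply.
Duty = $507,571.90 × 12.5% = $63,446.49.
Line 3 (8578.03, Seray, 765 kg, $76,308.75):
Base rate for 8578.03 is $7.20/kg.
Duty = 765 × $7.20 = $5,508.00.
Total = $18,845.81 + $63,446.49 + $5,508.00 = $87,800.30.

$87,800.30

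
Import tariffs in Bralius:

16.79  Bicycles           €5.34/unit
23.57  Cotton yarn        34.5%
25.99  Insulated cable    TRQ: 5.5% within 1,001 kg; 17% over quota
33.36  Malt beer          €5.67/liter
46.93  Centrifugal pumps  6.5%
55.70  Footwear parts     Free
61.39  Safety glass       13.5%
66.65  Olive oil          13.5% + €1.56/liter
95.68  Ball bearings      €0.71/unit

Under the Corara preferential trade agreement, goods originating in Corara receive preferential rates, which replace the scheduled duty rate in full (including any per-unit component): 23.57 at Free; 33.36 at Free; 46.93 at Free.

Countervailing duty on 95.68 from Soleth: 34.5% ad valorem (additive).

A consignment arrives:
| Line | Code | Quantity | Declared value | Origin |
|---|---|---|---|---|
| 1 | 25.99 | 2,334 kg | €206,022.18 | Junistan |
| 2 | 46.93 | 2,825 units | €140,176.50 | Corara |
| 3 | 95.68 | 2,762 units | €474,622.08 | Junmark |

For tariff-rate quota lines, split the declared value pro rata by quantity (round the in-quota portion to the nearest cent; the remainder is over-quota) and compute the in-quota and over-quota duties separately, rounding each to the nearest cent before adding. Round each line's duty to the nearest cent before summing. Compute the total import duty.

€26,823.58

Line 1 (25.99, Junistan, 2,334 kg, €206,022.18):
Code 25.99 is under a tariff-rate quota (threshold 1,001 kg). In-quota: 1,001 kg at 5.5%; over-quota: 1,333 kg at 17%.
Pro-rata value split: in-quota = €206,022.18 × 1,001/2,334 = €88,358.27; over-quota = €206,022.18 − €88,358.27 = €117,663.91.
In-quota duty = €88,358.27 × 5.5% = €4,859.70. Over-quota duty = €117,663.91 × 17% = €20,002.86.
Line duty = €4,859.70 + €20,002.86 = €24,862.56.
Line 2 (46.93, Corara, 2,825 units, €140,176.50):
Base rate for 46.93 is 6.5%.
Origin Corara qualifies under the Bralius–Corara agreement and 46.93 is covered: preferential rate Free applies instead.
Duty = €140,176.50 × 0% = €0.00.
Line 3 (95.68, Junmark, 2,762 units, €474,622.08):
Base rate for 95.68 is €0.71/unit.
The additional-duty order on 95.68 targets Soleth, not Junmark; it does not apply.
Duty = 2,762 × €0.71 = €1,961.02.
Total = €24,862.56 + €0.00 + €1,961.02 = €26,823.58.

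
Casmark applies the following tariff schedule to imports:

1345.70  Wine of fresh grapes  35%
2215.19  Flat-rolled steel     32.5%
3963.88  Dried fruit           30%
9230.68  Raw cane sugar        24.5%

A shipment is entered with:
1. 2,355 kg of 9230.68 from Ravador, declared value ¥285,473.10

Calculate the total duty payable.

¥69,940.91

Line 1 (9230.68, Ravador, 2,355 kg, ¥285,473.10):
Base rate for 9230.68 is 24.5%.
Duty = ¥285,473.10 × 24.5% = ¥69,940.91.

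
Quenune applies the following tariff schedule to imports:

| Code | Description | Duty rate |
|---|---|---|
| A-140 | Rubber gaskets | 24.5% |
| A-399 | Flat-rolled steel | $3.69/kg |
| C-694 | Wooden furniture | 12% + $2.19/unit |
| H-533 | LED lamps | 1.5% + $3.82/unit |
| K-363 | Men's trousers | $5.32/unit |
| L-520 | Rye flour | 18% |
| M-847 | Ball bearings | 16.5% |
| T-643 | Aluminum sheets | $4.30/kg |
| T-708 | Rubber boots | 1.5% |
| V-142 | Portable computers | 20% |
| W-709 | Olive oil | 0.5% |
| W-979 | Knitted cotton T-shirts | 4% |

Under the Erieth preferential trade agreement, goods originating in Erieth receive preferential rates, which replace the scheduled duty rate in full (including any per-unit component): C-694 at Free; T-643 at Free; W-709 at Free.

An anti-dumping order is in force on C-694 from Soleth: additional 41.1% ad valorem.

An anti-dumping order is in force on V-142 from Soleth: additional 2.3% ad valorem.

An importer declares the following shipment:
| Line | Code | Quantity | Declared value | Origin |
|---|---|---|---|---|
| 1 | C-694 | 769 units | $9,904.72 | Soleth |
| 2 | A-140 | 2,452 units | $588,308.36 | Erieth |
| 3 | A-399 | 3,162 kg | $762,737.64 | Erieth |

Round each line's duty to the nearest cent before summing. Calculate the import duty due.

Line 1 (C-694, Soleth, 769 units, $9,904.72):
Base rate for C-694 is 12% + $2.19/unit.
C-694 has an FTA preferential rate, but origin Soleth is not Erieth; base rate stands.
Additional duty on C-694 from Soleth: +41.1%. Applied ad valorem rate: 12% + 41.1% = 53.1%.
Duty = $9,904.72 × 53.1% + 769 × $2.19 = $6,943.52.
Line 2 (A-140, Erieth, 2,452 units, $588,308.36):
Base rate for A-140 is 24.5%.
Origin Erieth is the FTA partner but A-140 is not on the preference list; base rate stands.
Duty = $588,308.36 × 24.5% = $144,135.55.
Line 3 (A-399, Erieth, 3,162 kg, $762,737.64):
Base rate for A-399 is $3.69/kg.
Origin Erieth is the FTA partner but A-399 is not on the preference list; base rate stands.
Duty = 3,162 × $3.69 = $11,667.78.
Total = $6,943.52 + $144,135.55 + $11,667.78 = $162,746.85.

$162,746.85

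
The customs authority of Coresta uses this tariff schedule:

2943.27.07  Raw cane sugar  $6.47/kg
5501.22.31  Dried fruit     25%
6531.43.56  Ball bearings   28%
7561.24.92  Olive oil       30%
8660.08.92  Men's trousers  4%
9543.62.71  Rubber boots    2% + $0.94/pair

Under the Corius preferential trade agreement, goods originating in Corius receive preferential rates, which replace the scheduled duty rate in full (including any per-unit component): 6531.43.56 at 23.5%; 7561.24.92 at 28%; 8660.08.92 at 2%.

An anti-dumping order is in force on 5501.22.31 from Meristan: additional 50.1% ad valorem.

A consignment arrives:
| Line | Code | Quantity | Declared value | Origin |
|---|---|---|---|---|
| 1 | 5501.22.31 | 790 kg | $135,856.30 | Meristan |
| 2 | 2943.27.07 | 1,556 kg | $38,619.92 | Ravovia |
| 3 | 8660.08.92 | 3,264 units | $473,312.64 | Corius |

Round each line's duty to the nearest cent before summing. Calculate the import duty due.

$121,561.65

Line 1 (5501.22.31, Meristan, 790 kg, $135,856.30):
Base rate for 5501.22.31 is 25%.
Additional duty on 5501.22.31 from Meristan: +50.1%. Applied ad valorem rate: 25% + 50.1% = 75.1%.
Duty = $135,856.30 × 75.1% = $102,028.08.
Line 2 (2943.27.07, Ravovia, 1,556 kg, $38,619.92):
Base rate for 2943.27.07 is $6.47/kg.
Duty = 1,556 × $6.47 = $10,067.32.
Line 3 (8660.08.92, Corius, 3,264 units, $473,312.64):
Base rate for 8660.08.92 is 4%.
Origin Corius qualifies under the Coresta–Corius agreement and 8660.08.92 is covered: preferential rate 2% applies instead.
Duty = $473,312.64 × 2% = $9,466.25.
Total = $102,028.08 + $10,067.32 + $9,466.25 = $121,561.65.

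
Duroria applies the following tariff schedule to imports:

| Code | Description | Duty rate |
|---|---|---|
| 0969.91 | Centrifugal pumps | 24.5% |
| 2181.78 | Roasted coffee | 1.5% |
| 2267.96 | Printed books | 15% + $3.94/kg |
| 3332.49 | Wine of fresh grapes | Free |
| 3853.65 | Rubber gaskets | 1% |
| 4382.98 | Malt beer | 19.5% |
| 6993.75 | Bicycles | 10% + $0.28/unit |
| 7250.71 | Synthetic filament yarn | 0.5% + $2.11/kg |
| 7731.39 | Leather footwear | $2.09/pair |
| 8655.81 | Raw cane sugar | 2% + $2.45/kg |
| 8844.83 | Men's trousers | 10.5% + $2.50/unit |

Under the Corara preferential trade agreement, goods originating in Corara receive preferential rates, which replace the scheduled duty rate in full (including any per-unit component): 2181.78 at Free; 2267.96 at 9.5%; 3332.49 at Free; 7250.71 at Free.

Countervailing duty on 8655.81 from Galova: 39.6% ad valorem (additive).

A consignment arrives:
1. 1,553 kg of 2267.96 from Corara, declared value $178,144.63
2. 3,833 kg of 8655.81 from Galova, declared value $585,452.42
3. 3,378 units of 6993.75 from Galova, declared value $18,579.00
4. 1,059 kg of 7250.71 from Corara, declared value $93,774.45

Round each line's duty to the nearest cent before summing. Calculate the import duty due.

$272,666.54

Line 1 (2267.96, Corara, 1,553 kg, $178,144.63):
Base rate for 2267.96 is 15% + $3.94/kg.
Origin Corara qualifies under the Duroria–Corara agreement and 2267.96 is covered: preferential rate 9.5% applies instead.
Duty = $178,144.63 × 9.5% = $16,923.74.
Line 2 (8655.81, Galova, 3,833 kg, $585,452.42):
Base rate for 8655.81 is 2% + $2.45/kg.
Additional duty on 8655.81 from Galova: +39.6%. Applied ad valorem rate: 2% + 39.6% = 41.6%.
Duty = $585,452.42 × 41.6% + 3,833 × $2.45 = $252,939.06.
Line 3 (6993.75, Galova, 3,378 units, $18,579.00):
Base rate for 6993.75 is 10% + $0.28/unit.
Duty = $18,579.00 × 10% + 3,378 × $0.28 = $2,803.74.
Line 4 (7250.71, Corara, 1,059 kg, $93,774.45):
Base rate for 7250.71 is 0.5% + $2.11/kg.
Origin Corara qualifies under the Duroria–Corara agreement and 7250.71 is covered: preferential rate Free applies instead.
Duty = $93,774.45 × 0% = $0.00.
Total = $16,923.74 + $252,939.06 + $2,803.74 + $0.00 = $272,666.54.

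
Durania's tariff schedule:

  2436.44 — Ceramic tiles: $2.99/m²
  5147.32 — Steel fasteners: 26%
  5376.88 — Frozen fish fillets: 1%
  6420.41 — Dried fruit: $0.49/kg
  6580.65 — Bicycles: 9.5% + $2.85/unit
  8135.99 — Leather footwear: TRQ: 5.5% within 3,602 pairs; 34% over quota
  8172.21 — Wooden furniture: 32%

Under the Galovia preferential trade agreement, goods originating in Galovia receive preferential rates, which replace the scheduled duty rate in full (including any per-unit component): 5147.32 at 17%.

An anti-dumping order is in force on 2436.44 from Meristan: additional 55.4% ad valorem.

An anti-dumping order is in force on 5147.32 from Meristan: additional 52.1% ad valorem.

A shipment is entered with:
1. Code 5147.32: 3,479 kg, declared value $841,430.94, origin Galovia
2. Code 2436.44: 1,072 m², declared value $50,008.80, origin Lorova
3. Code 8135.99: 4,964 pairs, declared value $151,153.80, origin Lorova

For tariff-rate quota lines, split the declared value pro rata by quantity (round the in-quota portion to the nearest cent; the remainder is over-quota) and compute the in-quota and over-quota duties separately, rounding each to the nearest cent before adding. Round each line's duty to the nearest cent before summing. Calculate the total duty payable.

$166,381.78

Line 1 (5147.32, Galovia, 3,479 kg, $841,430.94):
Base rate for 5147.32 is 26%.
Origin Galovia qualifies under the Durania–Galovia agreement and 5147.32 is covered: preferential rate 17% applies instead.
The additional-duty order on 5147.32 targets Meristan, not Galovia; it does not apply.
Duty = $841,430.94 × 17% = $143,043.26.
Line 2 (2436.44, Lorova, 1,072 m², $50,008.80):
Base rate for 2436.44 is $2.99/m².
The additional-duty order on 2436.44 targets Meristan, not Lorova; it does not apply.
Duty = 1,072 × $2.99 = $3,205.28.
Line 3 (8135.99, Lorova, 4,964 pairs, $151,153.80):
Code 8135.99 is under a tariff-rate quota (threshold 3,602 pairs). In-quota: 3,602 pairs at 5.5%; over-quota: 1,362 pairs at 34%.
Pro-rata value split: in-quota = $151,153.80 × 3,602/4,964 = $109,680.90; over-quota = $151,153.80 − $109,680.90 = $41,472.90.
In-quota duty = $109,680.90 × 5.5% = $6,032.45. Over-quota duty = $41,472.90 × 34% = $14,100.79.
Line duty = $6,032.45 + $14,100.79 = $20,133.24.
Total = $143,043.26 + $3,205.28 + $20,133.24 = $166,381.78.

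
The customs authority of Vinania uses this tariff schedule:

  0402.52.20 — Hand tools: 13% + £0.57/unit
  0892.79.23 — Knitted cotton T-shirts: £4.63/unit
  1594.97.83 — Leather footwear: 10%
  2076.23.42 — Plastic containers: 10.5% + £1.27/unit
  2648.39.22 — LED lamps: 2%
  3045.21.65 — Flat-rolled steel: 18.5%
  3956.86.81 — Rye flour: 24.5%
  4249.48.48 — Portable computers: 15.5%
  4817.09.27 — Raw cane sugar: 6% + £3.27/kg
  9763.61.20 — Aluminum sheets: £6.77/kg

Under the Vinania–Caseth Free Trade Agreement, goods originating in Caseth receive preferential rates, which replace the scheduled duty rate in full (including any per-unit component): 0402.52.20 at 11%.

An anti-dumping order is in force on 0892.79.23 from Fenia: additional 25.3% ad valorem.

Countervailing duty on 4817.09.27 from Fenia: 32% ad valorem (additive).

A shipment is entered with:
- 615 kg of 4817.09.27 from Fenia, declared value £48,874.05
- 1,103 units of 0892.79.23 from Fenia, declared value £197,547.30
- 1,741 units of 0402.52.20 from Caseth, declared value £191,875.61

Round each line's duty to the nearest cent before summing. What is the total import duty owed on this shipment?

Line 1 (4817.09.27, Fenia, 615 kg, £48,874.05):
Base rate for 4817.09.27 is 6% + £3.27/kg.
Additional duty on 4817.09.27 from Fenia: +32%. Applied ad valorem rate: 6% + 32% = 38%.
Duty = £48,874.05 × 38% + 615 × £3.27 = £20,583.19.
Line 2 (0892.79.23, Fenia, 1,103 units, £197,547.30):
Base rate for 0892.79.23 is £4.63/unit.
Additional duty on 0892.79.23 from Fenia: +25.3% ad valorem. Applied ad valorem rate = 25.3%.
Duty = £197,547.30 × 25.3% + 1,103 × £4.63 = £55,086.36.
Line 3 (0402.52.20, Caseth, 1,741 units, £191,875.61):
Base rate for 0402.52.20 is 13% + £0.57/unit.
Origin Caseth qualifies under the Vinania–Caseth agreement and 0402.52.20 is covered: preferential rate 11% applies instead.
Duty = £191,875.61 × 11% = £21,106.32.
Total = £20,583.19 + £55,086.36 + £21,106.32 = £96,775.87.

£96,775.87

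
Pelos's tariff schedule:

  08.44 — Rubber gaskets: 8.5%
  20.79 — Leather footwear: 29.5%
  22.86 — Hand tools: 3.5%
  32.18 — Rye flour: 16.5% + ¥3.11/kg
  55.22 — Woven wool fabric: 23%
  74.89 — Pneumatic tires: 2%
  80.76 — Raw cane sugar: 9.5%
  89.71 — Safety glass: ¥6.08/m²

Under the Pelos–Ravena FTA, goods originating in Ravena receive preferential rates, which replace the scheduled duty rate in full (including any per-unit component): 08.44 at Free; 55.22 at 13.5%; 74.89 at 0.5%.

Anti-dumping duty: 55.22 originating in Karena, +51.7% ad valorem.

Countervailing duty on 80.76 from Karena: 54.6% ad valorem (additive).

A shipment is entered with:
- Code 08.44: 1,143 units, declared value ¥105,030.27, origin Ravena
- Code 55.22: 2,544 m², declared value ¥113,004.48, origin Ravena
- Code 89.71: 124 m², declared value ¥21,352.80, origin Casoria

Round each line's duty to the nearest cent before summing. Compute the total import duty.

¥16,009.52

Line 1 (08.44, Ravena, 1,143 units, ¥105,030.27):
Base rate for 08.44 is 8.5%.
Origin Ravena qualifies under the Pelos–Ravena agreement and 08.44 is covered: preferential rate Free applies instead.
Duty = ¥105,030.27 × 0% = ¥0.00.
Line 2 (55.22, Ravena, 2,544 m², ¥113,004.48):
Base rate for 55.22 is 23%.
Origin Ravena qualifies under the Pelos–Ravena agreement and 55.22 is covered: preferential rate 13.5% applies instead.
The additional-duty order on 55.22 targets Karena, not Ravena; it does not apply.
Duty = ¥113,004.48 × 13.5% = ¥15,255.60.
Line 3 (89.71, Casoria, 124 m², ¥21,352.80):
Base rate for 89.71 is ¥6.08/m².
Duty = 124 × ¥6.08 = ¥753.92.
Total = ¥0.00 + ¥15,255.60 + ¥753.92 = ¥16,009.52.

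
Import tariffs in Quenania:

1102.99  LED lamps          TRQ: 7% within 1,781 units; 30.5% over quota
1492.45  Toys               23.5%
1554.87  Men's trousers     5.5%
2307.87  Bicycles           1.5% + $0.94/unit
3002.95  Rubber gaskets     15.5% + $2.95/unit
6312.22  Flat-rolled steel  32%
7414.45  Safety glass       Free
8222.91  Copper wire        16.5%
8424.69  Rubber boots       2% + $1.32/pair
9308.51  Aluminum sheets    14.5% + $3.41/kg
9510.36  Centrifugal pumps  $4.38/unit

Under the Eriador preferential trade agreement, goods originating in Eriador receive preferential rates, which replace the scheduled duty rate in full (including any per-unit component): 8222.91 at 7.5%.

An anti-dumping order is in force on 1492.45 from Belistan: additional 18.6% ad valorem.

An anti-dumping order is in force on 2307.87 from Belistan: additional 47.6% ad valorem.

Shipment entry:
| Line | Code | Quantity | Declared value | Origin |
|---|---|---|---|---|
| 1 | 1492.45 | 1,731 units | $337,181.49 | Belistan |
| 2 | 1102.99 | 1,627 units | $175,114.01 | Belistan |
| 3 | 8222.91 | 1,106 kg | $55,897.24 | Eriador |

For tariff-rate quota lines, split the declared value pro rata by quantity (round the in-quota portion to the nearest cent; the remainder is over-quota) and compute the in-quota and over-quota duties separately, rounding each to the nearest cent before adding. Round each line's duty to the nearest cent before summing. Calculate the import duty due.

$158,403.68

Line 1 (1492.45, Belistan, 1,731 units, $337,181.49):
Base rate for 1492.45 is 23.5%.
Additional duty on 1492.45 from Belistan: +18.6%. Applied ad valorem rate: 23.5% + 18.6% = 42.1%.
Duty = $337,181.49 × 42.1% = $141,953.41.
Line 2 (1102.99, Belistan, 1,627 units, $175,114.01):
Code 1102.99 is under a tariff-rate quota (threshold 1,781 units). Quantity 1,627 units is within the quota, so the in-quota rate 7% applies to the full value.
Duty = $175,114.01 × 7% = $12,257.98.
Line 3 (8222.91, Eriador, 1,106 kg, $55,897.24):
Base rate for 8222.91 is 16.5%.
Origin Eriador qualifies under the Quenania–Eriador agreement and 8222.91 is covered: preferential rate 7.5% applies instead.
Duty = $55,897.24 × 7.5% = $4,192.29.
Total = $141,953.41 + $12,257.98 + $4,192.29 = $158,403.68.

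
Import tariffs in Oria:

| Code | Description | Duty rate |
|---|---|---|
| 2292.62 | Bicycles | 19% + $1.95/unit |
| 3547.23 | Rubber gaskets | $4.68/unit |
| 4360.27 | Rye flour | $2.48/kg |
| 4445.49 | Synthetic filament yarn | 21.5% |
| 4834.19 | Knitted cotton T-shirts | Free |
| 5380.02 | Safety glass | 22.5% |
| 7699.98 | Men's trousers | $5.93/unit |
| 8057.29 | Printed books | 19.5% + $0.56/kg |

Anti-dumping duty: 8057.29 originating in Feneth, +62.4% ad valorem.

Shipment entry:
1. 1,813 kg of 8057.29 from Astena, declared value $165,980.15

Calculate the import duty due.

$33,381.41

Line 1 (8057.29, Astena, 1,813 kg, $165,980.15):
Base rate for 8057.29 is 19.5% + $0.56/kg.
The additional-duty order on 8057.29 targets Feneth, not Astena; it does not apply.
Duty = $165,980.15 × 19.5% + 1,813 × $0.56 = $33,381.41.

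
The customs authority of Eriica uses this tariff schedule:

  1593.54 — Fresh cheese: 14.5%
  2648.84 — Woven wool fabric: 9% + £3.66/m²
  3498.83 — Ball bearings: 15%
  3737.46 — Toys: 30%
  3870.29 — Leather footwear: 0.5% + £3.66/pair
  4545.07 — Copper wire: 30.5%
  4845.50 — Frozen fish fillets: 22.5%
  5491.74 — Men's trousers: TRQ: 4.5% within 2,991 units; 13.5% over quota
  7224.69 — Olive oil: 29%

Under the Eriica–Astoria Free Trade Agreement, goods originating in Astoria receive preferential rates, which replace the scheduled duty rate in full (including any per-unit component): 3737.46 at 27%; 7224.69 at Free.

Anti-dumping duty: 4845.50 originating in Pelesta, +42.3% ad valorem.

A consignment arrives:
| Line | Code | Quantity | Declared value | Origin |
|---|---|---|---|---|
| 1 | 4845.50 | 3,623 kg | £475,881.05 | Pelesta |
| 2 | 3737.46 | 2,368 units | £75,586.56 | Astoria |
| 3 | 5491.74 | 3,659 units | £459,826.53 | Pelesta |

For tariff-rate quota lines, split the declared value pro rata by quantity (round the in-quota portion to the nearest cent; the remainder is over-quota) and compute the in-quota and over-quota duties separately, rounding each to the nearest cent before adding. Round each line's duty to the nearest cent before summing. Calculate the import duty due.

£357,026.76

Line 1 (4845.50, Pelesta, 3,623 kg, £475,881.05):
Base rate for 4845.50 is 22.5%.
Additional duty on 4845.50 from Pelesta: +42.3%. Applied ad valorem rate: 22.5% + 42.3% = 64.8%.
Duty = £475,881.05 × 64.8% = £308,370.92.
Line 2 (3737.46, Astoria, 2,368 units, £75,586.56):
Base rate for 3737.46 is 30%.
Origin Astoria qualifies under the Eriica–Astoria agreement and 3737.46 is covered: preferential rate 27% applies instead.
Duty = £75,586.56 × 27% = £20,408.37.
Line 3 (5491.74, Pelesta, 3,659 units, £459,826.53):
Code 5491.74 is under a tariff-rate quota (threshold 2,991 units). In-quota: 2,991 units at 4.5%; over-quota: 668 units at 13.5%.
Pro-rata value split: in-quota = £459,826.53 × 2,991/3,659 = £375,878.97; over-quota = £459,826.53 − £375,878.97 = £83,947.56.
In-quota duty = £375,878.97 × 4.5% = £16,914.55. Over-quota duty = £83,947.56 × 13.5% = £11,332.92.
Line duty = £16,914.55 + £11,332.92 = £28,247.47.
Total = £308,370.92 + £20,408.37 + £28,247.47 = £357,026.76.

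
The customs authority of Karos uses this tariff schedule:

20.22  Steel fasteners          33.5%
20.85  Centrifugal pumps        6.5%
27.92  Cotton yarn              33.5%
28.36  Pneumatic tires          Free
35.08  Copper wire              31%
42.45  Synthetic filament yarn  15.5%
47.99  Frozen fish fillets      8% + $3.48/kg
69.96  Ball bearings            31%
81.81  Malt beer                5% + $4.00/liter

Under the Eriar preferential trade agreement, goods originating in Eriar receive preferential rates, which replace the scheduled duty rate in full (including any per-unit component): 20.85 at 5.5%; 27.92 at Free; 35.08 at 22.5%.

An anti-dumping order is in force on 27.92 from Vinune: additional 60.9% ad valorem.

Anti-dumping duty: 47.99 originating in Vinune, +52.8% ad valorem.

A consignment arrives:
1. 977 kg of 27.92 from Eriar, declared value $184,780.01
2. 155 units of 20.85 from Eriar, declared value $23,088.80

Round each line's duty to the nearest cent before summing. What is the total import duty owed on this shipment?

Line 1 (27.92, Eriar, 977 kg, $184,780.01):
Base rate for 27.92 is 33.5%.
Origin Eriar qualifies under the Karos–Eriar agreement and 27.92 is covered: preferential rate Free applies instead.
The additional-duty order on 27.92 targets Vinune, not Eriar; it does not apply.
Duty = $184,780.01 × 0% = $0.00.
Line 2 (20.85, Eriar, 155 units, $23,088.80):
Base rate for 20.85 is 6.5%.
Origin Eriar qualifies under the Karos–Eriar agreement and 20.85 is covered: preferential rate 5.5% applies instead.
Duty = $23,088.80 × 5.5% = $1,269.88.
Total = $0.00 + $1,269.88 = $1,269.88.

$1,269.88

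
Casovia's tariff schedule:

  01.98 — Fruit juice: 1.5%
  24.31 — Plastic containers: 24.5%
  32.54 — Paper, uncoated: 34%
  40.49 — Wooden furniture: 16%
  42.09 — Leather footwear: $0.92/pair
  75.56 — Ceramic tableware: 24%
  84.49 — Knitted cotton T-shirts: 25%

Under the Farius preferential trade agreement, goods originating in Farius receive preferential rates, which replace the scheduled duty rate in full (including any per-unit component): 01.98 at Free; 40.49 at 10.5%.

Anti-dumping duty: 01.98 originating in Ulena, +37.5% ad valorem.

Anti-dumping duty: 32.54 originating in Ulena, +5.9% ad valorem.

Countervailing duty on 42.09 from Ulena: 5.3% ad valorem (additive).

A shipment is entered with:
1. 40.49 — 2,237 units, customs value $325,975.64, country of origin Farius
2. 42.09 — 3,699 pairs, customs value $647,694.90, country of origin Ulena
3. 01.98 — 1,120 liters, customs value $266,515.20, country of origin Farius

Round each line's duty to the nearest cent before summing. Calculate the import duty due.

$71,958.35

Line 1 (40.49, Farius, 2,237 units, $325,975.64):
Base rate for 40.49 is 16%.
Origin Farius qualifies under the Casovia–Farius agreement and 40.49 is covered: preferential rate 10.5% applies instead.
Duty = $325,975.64 × 10.5% = $34,227.44.
Line 2 (42.09, Ulena, 3,699 pairs, $647,694.90):
Base rate for 42.09 is $0.92/pair.
Additional duty on 42.09 from Ulena: +5.3% ad valorem. Applied ad valorem rate = 5.3%.
Duty = $647,694.90 × 5.3% + 3,699 × $0.92 = $37,730.91.
Line 3 (01.98, Farius, 1,120 liters, $266,515.20):
Base rate for 01.98 is 1.5%.
Origin Farius qualifies under the Casovia–Farius agreement and 01.98 is covered: preferential rate Free applies instead.
The additional-duty order on 01.98 targets Ulena, not Farius; it does not apply.
Duty = $266,515.20 × 0% = $0.00.
Total = $34,227.44 + $37,730.91 + $0.00 = $71,958.35.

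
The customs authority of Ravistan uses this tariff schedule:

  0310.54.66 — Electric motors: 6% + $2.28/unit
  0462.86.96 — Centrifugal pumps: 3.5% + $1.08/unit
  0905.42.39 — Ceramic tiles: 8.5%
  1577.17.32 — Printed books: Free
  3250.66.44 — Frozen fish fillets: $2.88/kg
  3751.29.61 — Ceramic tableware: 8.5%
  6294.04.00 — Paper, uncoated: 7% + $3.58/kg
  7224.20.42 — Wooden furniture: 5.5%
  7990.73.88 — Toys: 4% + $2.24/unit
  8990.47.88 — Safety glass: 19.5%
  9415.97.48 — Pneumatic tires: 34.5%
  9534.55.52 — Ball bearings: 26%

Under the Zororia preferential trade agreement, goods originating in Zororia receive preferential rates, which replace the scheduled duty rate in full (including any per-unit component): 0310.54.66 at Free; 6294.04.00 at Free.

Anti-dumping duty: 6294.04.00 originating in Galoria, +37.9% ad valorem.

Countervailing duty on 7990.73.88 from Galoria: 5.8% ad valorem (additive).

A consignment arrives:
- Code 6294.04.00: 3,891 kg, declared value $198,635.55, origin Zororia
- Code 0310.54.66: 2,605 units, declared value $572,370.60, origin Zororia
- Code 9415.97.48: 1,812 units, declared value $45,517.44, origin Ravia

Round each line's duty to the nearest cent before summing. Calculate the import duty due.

Line 1 (6294.04.00, Zororia, 3,891 kg, $198,635.55):
Base rate for 6294.04.00 is 7% + $3.58/kg.
Origin Zororia qualifies under the Ravistan–Zororia agreement and 6294.04.00 is covered: preferential rate Free applies instead.
The additional-duty order on 6294.04.00 targets Galoria, not Zororia; it does not apply.
Duty = $198,635.55 × 0% = $0.00.
Line 2 (0310.54.66, Zororia, 2,605 units, $572,370.60):
Base rate for 0310.54.66 is 6% + $2.28/unit.
Origin Zororia qualifies under the Ravistan–Zororia agreement and 0310.54.66 is covered: preferential rate Free applies instead.
Duty = $572,370.60 × 0% = $0.00.
Line 3 (9415.97.48, Ravia, 1,812 units, $45,517.44):
Base rate for 9415.97.48 is 34.5%.
Duty = $45,517.44 × 34.5% = $15,703.52.
Total = $0.00 + $0.00 + $15,703.52 = $15,703.52.

$15,703.52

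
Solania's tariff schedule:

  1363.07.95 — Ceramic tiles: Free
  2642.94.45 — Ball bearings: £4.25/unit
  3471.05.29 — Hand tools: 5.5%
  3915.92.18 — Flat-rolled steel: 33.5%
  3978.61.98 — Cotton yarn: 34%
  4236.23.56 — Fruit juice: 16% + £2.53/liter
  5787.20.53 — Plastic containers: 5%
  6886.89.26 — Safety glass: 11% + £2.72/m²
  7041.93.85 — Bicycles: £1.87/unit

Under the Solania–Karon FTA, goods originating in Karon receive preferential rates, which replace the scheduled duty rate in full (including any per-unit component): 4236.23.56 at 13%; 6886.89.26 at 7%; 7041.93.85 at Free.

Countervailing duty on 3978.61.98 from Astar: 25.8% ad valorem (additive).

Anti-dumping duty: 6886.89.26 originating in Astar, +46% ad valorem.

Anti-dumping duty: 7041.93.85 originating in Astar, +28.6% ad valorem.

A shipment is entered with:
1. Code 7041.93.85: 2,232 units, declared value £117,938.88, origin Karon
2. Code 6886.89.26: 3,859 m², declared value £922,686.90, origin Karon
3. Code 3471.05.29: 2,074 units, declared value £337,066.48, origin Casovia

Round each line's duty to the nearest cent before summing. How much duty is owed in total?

Line 1 (7041.93.85, Karon, 2,232 units, £117,938.88):
Base rate for 7041.93.85 is £1.87/unit.
Origin Karon qualifies under the Solania–Karon agreement and 7041.93.85 is covered: preferential rate Free applies instead.
The additional-duty order on 7041.93.85 targets Astar, not Karon; it does not apply.
Duty = £117,938.88 × 0% = £0.00.
Line 2 (6886.89.26, Karon, 3,859 m², £922,686.90):
Base rate for 6886.89.26 is 11% + £2.72/m².
Origin Karon qualifies under the Solania–Karon agreement and 6886.89.26 is covered: preferential rate 7% applies instead.
The additional-duty order on 6886.89.26 targets Astar, not Karon; it does not apply.
Duty = £922,686.90 × 7% = £64,588.08.
Line 3 (3471.05.29, Casovia, 2,074 units, £337,066.48):
Base rate for 3471.05.29 is 5.5%.
Duty = £337,066.48 × 5.5% = £18,538.66.
Total = £0.00 + £64,588.08 + £18,538.66 = £83,126.74.

£83,126.74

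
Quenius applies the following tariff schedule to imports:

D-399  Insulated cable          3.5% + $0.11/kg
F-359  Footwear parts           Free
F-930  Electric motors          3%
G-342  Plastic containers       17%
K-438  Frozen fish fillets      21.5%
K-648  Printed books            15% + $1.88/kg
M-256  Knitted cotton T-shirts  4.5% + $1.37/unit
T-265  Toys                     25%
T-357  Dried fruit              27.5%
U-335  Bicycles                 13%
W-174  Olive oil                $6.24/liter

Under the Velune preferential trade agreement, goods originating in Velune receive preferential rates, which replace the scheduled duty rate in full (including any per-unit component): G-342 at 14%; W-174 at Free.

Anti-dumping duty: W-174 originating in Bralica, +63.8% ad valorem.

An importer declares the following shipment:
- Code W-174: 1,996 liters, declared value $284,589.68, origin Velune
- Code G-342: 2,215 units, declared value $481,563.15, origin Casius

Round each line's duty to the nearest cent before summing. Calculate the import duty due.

$81,865.74

Line 1 (W-174, Velune, 1,996 liters, $284,589.68):
Base rate for W-174 is $6.24/liter.
Origin Velune qualifies under the Quenius–Velune agreement and W-174 is covered: preferential rate Free applies instead.
The additional-duty order on W-174 targets Bralica, not Velune; it does not apply.
Duty = $284,589.68 × 0% = $0.00.
Line 2 (G-342, Casius, 2,215 units, $481,563.15):
Base rate for G-342 is 17%.
G-342 has an FTA preferential rate, but origin Casius is not Velune; base rate stands.
Duty = $481,563.15 × 17% = $81,865.74.
Total = $0.00 + $81,865.74 = $81,865.74.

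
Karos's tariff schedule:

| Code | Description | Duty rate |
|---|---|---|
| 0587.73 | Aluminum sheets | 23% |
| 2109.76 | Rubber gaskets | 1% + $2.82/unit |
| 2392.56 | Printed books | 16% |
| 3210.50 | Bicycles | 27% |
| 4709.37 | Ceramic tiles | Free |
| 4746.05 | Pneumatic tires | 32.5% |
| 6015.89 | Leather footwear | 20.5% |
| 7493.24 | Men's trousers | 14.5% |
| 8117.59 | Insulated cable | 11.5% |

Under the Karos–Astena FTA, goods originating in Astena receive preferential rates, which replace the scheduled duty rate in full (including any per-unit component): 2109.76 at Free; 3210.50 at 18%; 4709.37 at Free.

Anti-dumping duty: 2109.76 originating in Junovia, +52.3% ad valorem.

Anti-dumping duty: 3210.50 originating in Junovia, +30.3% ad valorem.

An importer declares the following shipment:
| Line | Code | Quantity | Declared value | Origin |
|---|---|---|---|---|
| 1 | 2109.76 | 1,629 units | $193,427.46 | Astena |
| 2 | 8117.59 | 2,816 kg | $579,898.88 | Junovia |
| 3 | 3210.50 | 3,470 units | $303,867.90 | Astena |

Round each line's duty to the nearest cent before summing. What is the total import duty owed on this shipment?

Line 1 (2109.76, Astena, 1,629 units, $193,427.46):
Base rate for 2109.76 is 1% + $2.82/unit.
Origin Astena qualifies under the Karos–Astena agreement and 2109.76 is covered: preferential rate Free applies instead.
The additional-duty order on 2109.76 targets Junovia, not Astena; it does not apply.
Duty = $193,427.46 × 0% = $0.00.
Line 2 (8117.59, Junovia, 2,816 kg, $579,898.88):
Base rate for 8117.59 is 11.5%.
Duty = $579,898.88 × 11.5% = $66,688.37.
Line 3 (3210.50, Astena, 3,470 units, $303,867.90):
Base rate for 3210.50 is 27%.
Origin Astena qualifies under the Karos–Astena agreement and 3210.50 is covered: preferential rate 18% applies instead.
The additional-duty order on 3210.50 targets Junovia, not Astena; it does not apply.
Duty = $303,867.90 × 18% = $54,696.22.
Total = $0.00 + $66,688.37 + $54,696.22 = $121,384.59.

$121,384.59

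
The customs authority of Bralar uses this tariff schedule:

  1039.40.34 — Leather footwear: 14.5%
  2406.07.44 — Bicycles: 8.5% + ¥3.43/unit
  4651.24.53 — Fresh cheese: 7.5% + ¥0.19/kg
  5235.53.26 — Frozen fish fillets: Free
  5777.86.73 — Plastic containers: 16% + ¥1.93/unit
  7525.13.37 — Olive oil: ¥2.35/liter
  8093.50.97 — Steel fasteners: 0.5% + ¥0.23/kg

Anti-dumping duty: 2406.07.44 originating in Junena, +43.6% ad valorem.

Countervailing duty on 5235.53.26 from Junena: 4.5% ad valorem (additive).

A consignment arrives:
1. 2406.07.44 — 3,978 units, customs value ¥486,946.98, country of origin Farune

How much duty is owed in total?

¥55,035.03

Line 1 (2406.07.44, Farune, 3,978 units, ¥486,946.98):
Base rate for 2406.07.44 is 8.5% + ¥3.43/unit.
The additional-duty order on 2406.07.44 targets Junena, not Farune; it does not apply.
Duty = ¥486,946.98 × 8.5% + 3,978 × ¥3.43 = ¥55,035.03.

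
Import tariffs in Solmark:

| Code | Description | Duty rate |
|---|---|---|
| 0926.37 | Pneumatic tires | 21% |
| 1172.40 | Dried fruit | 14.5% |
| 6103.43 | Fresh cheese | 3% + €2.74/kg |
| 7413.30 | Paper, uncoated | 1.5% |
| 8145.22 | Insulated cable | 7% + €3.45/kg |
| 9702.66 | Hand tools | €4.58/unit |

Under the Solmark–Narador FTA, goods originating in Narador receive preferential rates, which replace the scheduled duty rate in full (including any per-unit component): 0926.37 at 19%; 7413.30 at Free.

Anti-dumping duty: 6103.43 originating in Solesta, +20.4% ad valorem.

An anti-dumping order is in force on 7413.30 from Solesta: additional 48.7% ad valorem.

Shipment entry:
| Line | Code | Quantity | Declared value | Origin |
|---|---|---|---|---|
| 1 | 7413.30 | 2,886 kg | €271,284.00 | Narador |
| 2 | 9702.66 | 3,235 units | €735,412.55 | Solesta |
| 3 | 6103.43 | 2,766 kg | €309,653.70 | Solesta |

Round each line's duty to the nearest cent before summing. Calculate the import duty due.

€94,854.11

Line 1 (7413.30, Narador, 2,886 kg, €271,284.00):
Base rate for 7413.30 is 1.5%.
Origin Narador qualifies under the Solmark–Narador agreement and 7413.30 is covered: preferential rate Free applies instead.
The additional-duty order on 7413.30 targets Solesta, not Narador; it does not apply.
Duty = €271,284.00 × 0% = €0.00.
Line 2 (9702.66, Solesta, 3,235 units, €735,412.55):
Base rate for 9702.66 is €4.58/unit.
Duty = 3,235 × €4.58 = €14,816.30.
Line 3 (6103.43, Solesta, 2,766 kg, €309,653.70):
Base rate for 6103.43 is 3% + €2.74/kg.
Additional duty on 6103.43 from Solesta: +20.4%. Applied ad valorem rate: 3% + 20.4% = 23.4%.
Duty = €309,653.70 × 23.4% + 2,766 × €2.74 = €80,037.81.
Total = €0.00 + €14,816.30 + €80,037.81 = €94,854.11.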